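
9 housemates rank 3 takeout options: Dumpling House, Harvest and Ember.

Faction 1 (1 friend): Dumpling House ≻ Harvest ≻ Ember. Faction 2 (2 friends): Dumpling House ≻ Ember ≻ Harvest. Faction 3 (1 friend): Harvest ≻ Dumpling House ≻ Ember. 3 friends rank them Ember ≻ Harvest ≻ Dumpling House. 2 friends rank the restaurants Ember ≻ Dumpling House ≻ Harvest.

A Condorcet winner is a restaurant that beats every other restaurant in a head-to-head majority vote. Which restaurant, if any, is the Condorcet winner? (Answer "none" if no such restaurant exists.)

Ember

Check each pair by majority over 9 ballots:
Dumpling House vs Harvest: Dumpling House, 5–4.
Dumpling House vs Ember: Dumpling House is ranked higher on 1+2+1 = 4 ballots, Ember on 5. Ember wins 5–4.
Harvest–Ember: Ember 7–2.
Only Ember has no losses; Ember is the Condorcet winner.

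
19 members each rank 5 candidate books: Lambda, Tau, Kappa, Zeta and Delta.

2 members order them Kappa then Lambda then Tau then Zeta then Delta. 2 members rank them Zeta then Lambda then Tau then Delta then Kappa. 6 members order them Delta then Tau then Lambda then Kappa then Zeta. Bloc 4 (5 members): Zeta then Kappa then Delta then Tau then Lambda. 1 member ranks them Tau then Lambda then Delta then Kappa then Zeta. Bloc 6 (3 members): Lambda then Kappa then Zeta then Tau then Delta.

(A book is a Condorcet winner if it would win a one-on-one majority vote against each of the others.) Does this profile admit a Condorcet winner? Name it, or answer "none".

none

Check each pair by majority over 19 ballots:
Lambda vs Tau: Lambda preferred on 2+2+3 = 7 ballots; Tau wins 12–7.
Lambda vs Kappa: Lambda is ranked higher on 2+6+1+3 = 12 ballots, Kappa on 7. Lambda wins 12–7.
Lambda vs Zeta: Lambda is ranked higher on 2+6+1+3 = 12 ballots, Zeta on 7. Lambda wins 12–7.
Lambda vs Delta: 8 to 11, Delta.
Tau vs Kappa: 2+6+1 = 9 for Tau, 10 for Kappa — Kappa by 10–9.
Tau vs Zeta: 2+6+1 = 9 for Tau, 10 for Zeta — Zeta by 10–9.
Tau vs Delta: Tau preferred on 2+2+1+3 = 8 ballots; Delta wins 11–8.
Kappa vs Zeta: Kappa preferred on 2+6+1+3 = 12 ballots; Kappa wins 12–7.
Kappa vs Delta: 10 to 9, Kappa.
Zeta vs Delta: 2+2+5+3 = 12 for Zeta, 7 for Delta — Zeta by 12–7.
No book is unbeaten: Lambda loses to Tau; Tau loses to Kappa; Kappa loses to Lambda; Zeta loses to Lambda; Delta loses to Kappa. In particular Lambda beats Kappa beats Tau beats Lambda is a majority cycle — no Condorcet winner exists.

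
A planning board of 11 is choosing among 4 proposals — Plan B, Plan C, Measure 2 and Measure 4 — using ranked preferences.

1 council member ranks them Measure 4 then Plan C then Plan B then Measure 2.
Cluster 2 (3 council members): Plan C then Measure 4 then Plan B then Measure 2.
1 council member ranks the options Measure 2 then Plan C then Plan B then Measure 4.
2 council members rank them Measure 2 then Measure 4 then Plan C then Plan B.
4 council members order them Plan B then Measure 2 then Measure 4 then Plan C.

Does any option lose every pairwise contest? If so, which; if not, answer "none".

none

Pairwise majorities:
Plan B vs Plan C: Plan B is ranked higher on 4 ballots, Plan C on 7. Plan C wins 7–4.
Plan B vs Measure 2: Plan B, 8–3.
Plan B vs Measure 4: Plan B preferred on 1+4 = 5 ballots; Measure 4 wins 6–5.
Plan C vs Measure 2: Plan C is ranked higher on 1+3 = 4 ballots, Measure 2 on 7. Measure 2 wins 7–4.
Plan C–Measure 4: Measure 4 7–4.
Measure 2 vs Measure 4: Measure 2 preferred on 1+2+4 = 7 ballots; Measure 2 wins 7–4.
Every option wins at least one matchup (Plan B beats Measure 2; Plan C beats Plan B; Measure 2 beats Plan C; Measure 4 beats Plan B), so there is no Condorcet loser.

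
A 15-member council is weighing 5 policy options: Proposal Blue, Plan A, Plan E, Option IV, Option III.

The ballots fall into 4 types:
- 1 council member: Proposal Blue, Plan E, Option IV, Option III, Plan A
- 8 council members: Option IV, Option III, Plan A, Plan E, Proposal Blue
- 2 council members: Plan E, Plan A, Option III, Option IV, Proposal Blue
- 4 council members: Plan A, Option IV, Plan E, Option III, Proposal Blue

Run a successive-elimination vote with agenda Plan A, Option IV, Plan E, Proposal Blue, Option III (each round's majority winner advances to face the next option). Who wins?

Round 1: Plan A vs Option IV — 6–9, Option IV advances.
Round 2: Option IV vs Plan E — 12–3, Option IV advances.
Round 3: Option IV vs Proposal Blue — 14–1, Option IV advances.
Round 4: Option IV vs Option III — 13–2, Option IV advances.
The agenda winner is Option IV.

Option IV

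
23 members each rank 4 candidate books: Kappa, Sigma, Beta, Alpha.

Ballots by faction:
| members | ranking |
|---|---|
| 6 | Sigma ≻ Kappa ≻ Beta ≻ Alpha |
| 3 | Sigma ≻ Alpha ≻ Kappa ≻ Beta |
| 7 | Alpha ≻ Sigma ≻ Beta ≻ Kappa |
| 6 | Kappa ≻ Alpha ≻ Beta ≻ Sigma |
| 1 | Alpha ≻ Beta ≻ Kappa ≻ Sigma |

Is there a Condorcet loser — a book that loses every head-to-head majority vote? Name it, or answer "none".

Pairwise majorities:
Kappa vs Sigma: Kappa is ranked higher on 6+1 = 7 ballots, Sigma on 16. Sigma wins 16–7.
Kappa vs Beta: Kappa wins 15–8.
Kappa vs Alpha: 12 to 11, Kappa.
Sigma vs Beta: Sigma, 16–7.
Sigma–Alpha: Alpha 14–9.
Beta vs Alpha: 6 for Beta, 17 for Alpha — Alpha by 17–6.
Only Beta has no wins; Beta is the Condorcet loser.

Beta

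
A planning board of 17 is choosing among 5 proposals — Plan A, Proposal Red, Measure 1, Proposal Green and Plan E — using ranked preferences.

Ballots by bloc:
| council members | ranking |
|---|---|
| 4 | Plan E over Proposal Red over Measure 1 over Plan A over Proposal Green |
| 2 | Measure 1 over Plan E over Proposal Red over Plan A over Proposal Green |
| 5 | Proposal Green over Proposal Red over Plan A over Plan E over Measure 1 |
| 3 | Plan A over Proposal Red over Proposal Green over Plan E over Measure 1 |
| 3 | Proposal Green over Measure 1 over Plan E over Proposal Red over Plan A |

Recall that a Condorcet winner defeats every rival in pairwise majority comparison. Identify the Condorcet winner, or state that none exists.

Head-to-head results (17 council members):
Plan A vs Proposal Red: Plan A is ranked higher on 3 ballots, Proposal Red on 14. Proposal Red wins 14–3.
Plan A–Measure 1: Measure 1 9–8.
Plan A vs Proposal Green: Plan A wins 9–8.
Plan A vs Plan E: Plan A is ranked higher on 5+3 = 8 ballots, Plan E on 9. Plan E wins 9–8.
Proposal Red vs Measure 1: 12 to 5, Proposal Red.
Proposal Red–Proposal Green: Proposal Red 9–8.
Proposal Red vs Plan E: Plan E wins 9–8.
Measure 1 vs Proposal Green: 4+2 = 6 for Measure 1, 11 for Proposal Green — Proposal Green by 11–6.
Measure 1–Plan E: Plan E 12–5.
Proposal Green–Plan E: Proposal Green 11–6.
Each option drops at least one matchup (Plan A loses to Proposal Red; Proposal Red loses to Plan E; Measure 1 loses to Proposal Red; Proposal Green loses to Plan A; Plan E loses to Proposal Green); the cycle Plan A > Proposal Green > Measure 1 > Plan A rules out a Condorcet winner.

none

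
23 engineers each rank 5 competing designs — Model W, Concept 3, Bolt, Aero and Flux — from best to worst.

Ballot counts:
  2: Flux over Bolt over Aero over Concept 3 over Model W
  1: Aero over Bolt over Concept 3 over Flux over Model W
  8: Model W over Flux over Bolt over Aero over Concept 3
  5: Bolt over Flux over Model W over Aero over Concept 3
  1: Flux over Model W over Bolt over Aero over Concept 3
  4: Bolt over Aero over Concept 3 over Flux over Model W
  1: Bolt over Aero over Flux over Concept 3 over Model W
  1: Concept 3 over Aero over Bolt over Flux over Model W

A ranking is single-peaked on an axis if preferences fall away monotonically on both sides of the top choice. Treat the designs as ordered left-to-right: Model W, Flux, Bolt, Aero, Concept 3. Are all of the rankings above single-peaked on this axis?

yes

Axis positions: Model W=1, Flux=2, Bolt=3, Aero=4, Concept 3=5.
Faction 1 (peak Flux at position 2): ranking walks positions 2-3-4-5-1, expanding outward from the peak — single-peaked.
Faction 2 (peak Aero at position 4): ranking walks positions 4-3-5-2-1, expanding outward from the peak — single-peaked.
Faction 3 (peak Model W at position 1): ranking walks positions 1-2-3-4-5, expanding outward from the peak — single-peaked.
Faction 4 (peak Bolt at position 3): ranking walks positions 3-2-1-4-5, expanding outward from the peak — single-peaked.
Faction 5 (peak Flux at position 2): ranking walks positions 2-1-3-4-5, expanding outward from the peak — single-peaked.
Faction 6 (peak Bolt at position 3): ranking walks positions 3-4-5-2-1, expanding outward from the peak — single-peaked.
Faction 7 (peak Bolt at position 3): ranking walks positions 3-4-2-5-1, expanding outward from the peak — single-peaked.
Faction 8 (peak Concept 3 at position 5): ranking walks positions 5-4-3-2-1, expanding outward from the peak — single-peaked.
Every ranking is single-peaked on this axis.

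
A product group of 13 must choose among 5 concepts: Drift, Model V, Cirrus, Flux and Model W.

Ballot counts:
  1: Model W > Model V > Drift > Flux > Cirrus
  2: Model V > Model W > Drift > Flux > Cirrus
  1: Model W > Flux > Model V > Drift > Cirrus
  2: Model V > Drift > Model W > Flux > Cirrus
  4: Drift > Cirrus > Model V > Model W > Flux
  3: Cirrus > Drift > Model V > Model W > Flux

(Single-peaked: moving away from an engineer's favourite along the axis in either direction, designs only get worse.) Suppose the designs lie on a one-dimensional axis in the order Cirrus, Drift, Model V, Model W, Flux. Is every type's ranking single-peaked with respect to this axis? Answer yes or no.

Axis positions: Cirrus=1, Drift=2, Model V=3, Model W=4, Flux=5.
Type 1 (peak Model W at position 4): ranking walks positions 4-3-2-5-1, expanding outward from the peak — single-peaked.
Type 2 (peak Model V at position 3): ranking walks positions 3-4-2-5-1, expanding outward from the peak — single-peaked.
Type 3 (peak Model W at position 4): ranking walks positions 4-5-3-2-1, expanding outward from the peak — single-peaked.
Type 4 (peak Model V at position 3): ranking walks positions 3-2-4-5-1, expanding outward from the peak — single-peaked.
Type 5 (peak Drift at position 2): ranking walks positions 2-1-3-4-5, expanding outward from the peak — single-peaked.
Type 6 (peak Cirrus at position 1): ranking walks positions 1-2-3-4-5, expanding outward from the peak — single-peaked.
Every ranking is single-peaked on this axis.

yes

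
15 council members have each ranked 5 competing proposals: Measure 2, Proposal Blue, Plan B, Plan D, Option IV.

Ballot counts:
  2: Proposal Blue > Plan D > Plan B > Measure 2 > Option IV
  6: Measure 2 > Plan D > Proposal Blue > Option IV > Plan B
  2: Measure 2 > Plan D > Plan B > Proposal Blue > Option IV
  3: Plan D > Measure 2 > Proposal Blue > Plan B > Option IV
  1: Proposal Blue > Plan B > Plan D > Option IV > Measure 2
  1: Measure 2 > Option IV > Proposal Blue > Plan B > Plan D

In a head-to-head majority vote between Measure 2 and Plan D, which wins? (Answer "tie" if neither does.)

Measure 2

Ballots ranking Measure 2 above Plan D: 6 + 2 + 1 = 9.
Ballots ranking Plan D above Measure 2: 15 − 9 = 6.
Measure 2 wins the head-to-head 9–6.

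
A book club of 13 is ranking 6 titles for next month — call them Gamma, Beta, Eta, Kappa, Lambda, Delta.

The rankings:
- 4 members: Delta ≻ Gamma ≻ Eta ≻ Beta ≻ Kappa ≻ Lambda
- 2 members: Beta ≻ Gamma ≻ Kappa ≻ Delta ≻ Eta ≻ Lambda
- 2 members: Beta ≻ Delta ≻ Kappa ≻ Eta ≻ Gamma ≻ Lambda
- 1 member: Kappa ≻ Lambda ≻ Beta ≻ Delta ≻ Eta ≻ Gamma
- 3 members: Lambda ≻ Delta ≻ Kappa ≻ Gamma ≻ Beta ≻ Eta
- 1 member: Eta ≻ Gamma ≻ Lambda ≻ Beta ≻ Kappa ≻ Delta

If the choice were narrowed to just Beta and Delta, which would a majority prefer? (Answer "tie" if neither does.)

Delta

Ballots ranking Beta above Delta: 2 + 2 + 1 + 1 = 6.
Ballots ranking Delta above Beta: 13 − 6 = 7.
Delta wins the head-to-head 7–6.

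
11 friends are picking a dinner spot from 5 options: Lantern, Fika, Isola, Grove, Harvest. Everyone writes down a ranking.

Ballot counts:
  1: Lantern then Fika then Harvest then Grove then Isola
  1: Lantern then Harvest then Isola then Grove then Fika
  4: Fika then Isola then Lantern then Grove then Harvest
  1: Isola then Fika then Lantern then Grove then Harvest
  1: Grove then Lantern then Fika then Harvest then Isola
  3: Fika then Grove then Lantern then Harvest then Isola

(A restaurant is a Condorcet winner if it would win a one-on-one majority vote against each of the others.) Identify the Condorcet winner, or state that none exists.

Pairwise majorities:
Lantern vs Fika: 1+1+1 = 3 for Lantern, 8 for Fika — Fika by 8–3.
Lantern vs Isola: 6 to 5, Lantern.
Lantern vs Grove: 7 to 4, Lantern.
Lantern vs Harvest: 1+1+4+1+1+3 = 11 for Lantern, 0 for Harvest — Lantern by 11–0.
Fika vs Isola: Fika preferred on 1+4+1+3 = 9 ballots; Fika wins 9–2.
Fika vs Grove: 1+4+1+3 = 9 for Fika, 2 for Grove — Fika by 9–2.
Fika vs Harvest: 1+4+1+1+3 = 10 for Fika, 1 for Harvest — Fika by 10–1.
Isola vs Grove: 1+4+1 = 6 for Isola, 5 for Grove — Isola by 6–5.
Isola vs Harvest: 4+1 = 5 for Isola, 6 for Harvest — Harvest by 6–5.
Grove vs Harvest: 4+1+1+3 = 9 for Grove, 2 for Harvest — Grove by 9–2.
Only Fika has no losses; Fika is the Condorcet winner.

Fika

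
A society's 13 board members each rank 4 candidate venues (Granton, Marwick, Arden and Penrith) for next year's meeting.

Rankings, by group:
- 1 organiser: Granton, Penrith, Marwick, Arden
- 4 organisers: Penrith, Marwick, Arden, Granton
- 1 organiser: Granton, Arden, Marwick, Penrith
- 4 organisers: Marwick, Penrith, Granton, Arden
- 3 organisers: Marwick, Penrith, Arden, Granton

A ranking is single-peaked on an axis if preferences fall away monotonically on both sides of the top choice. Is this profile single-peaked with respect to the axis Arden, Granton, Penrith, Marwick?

Axis positions: Arden=1, Granton=2, Penrith=3, Marwick=4.
Group 1 (peak Granton at position 2): ranking walks positions 2-3-4-1, expanding outward from the peak — single-peaked.
Group 2: ranking walks positions 3-4-1-2; Arden is ranked above Granton even though Granton lies between Arden and the peak Penrith on the axis — preferences dip and rise again. Not single-peaked.
Group 3: ranking walks positions 2-1-4-3; Marwick is ranked above Penrith even though Penrith lies between Marwick and the peak Granton on the axis — preferences dip and rise again. Not single-peaked.
Group 4 (peak Marwick at position 4): ranking walks positions 4-3-2-1, expanding outward from the peak — single-peaked.
Group 5: ranking walks positions 4-3-1-2; Arden is ranked above Granton even though Granton lies between Arden and the peak Marwick on the axis — preferences dip and rise again. Not single-peaked.
Group 2 violates single-peakedness, so the profile is not single-peaked on this axis.

no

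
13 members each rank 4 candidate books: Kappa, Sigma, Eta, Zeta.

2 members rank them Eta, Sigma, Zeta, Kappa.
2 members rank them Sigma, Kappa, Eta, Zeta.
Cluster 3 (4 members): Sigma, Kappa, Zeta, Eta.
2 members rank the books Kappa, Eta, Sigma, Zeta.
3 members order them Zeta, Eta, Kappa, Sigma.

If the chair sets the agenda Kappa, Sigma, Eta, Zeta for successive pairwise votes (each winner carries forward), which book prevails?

Zeta

Round 1: Kappa vs Sigma — 5–8, Sigma advances.
Round 2: Sigma vs Eta — 6–7, Eta advances.
Round 3: Eta vs Zeta — 6–7, Zeta advances.
Zeta survives the agenda.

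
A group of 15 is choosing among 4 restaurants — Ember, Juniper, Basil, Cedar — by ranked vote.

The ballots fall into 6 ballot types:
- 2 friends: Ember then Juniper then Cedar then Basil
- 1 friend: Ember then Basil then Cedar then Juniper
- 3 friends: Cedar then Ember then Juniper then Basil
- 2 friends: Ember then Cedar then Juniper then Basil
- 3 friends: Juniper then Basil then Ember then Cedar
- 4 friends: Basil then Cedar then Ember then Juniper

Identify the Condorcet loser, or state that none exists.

Pairwise majorities:
Ember vs Juniper: 12 to 3, Ember.
Ember vs Basil: Ember, 8–7.
Ember–Cedar: Ember 8–7.
Juniper vs Basil: Juniper wins 10–5.
Juniper vs Cedar: Juniper preferred on 2+3 = 5 ballots; Cedar wins 10–5.
Basil vs Cedar: Basil is ranked higher on 1+3+4 = 8 ballots, Cedar on 7. Basil wins 8–7.
No restaurant is winless: Ember beats Juniper; Juniper beats Basil; Basil beats Cedar; Cedar beats Juniper. There is no Condorcet loser.

none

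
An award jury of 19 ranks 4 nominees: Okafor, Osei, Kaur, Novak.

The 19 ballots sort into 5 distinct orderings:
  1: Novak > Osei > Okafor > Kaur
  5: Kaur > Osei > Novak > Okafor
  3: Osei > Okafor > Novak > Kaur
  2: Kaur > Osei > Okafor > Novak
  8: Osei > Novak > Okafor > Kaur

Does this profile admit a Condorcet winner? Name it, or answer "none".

Head-to-head results (19 jurors):
Okafor vs Osei: Okafor is ranked higher on 0 ballots, Osei on 19. Osei wins 19–0.
Okafor vs Kaur: 1+3+8 = 12 for Okafor, 7 for Kaur — Okafor by 12–7.
Okafor vs Novak: Okafor preferred on 3+2 = 5 ballots; Novak wins 14–5.
Osei vs Kaur: Osei preferred on 1+3+8 = 12 ballots; Osei wins 12–7.
Osei vs Novak: Osei preferred on 5+3+2+8 = 18 ballots; Osei wins 18–1.
Kaur vs Novak: Kaur is ranked higher on 5+2 = 7 ballots, Novak on 12. Novak wins 12–7.
Only Osei has no losses; Osei is the Condorcet winner.

Osei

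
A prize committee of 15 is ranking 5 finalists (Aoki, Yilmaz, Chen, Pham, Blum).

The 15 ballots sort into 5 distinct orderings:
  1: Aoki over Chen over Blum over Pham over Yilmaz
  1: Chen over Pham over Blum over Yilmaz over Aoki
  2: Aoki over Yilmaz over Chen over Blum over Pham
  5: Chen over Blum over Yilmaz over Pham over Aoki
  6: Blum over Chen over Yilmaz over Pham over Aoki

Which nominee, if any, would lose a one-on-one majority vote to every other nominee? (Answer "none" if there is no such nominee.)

Aoki

Head-to-head results (15 jurors):
Aoki vs Yilmaz: Aoki is ranked higher on 1+2 = 3 ballots, Yilmaz on 12. Yilmaz wins 12–3.
Aoki vs Chen: 1+2 = 3 for Aoki, 12 for Chen — Chen by 12–3.
Aoki vs Pham: Aoki is ranked higher on 1+2 = 3 ballots, Pham on 12. Pham wins 12–3.
Aoki vs Blum: 3 to 12, Blum.
Yilmaz vs Chen: Chen, 13–2.
Yilmaz vs Pham: Yilmaz is ranked higher on 2+5+6 = 13 ballots, Pham on 2. Yilmaz wins 13–2.
Yilmaz vs Blum: Yilmaz is ranked higher on 2 ballots, Blum on 13. Blum wins 13–2.
Chen vs Pham: Chen is ranked higher on 1+1+2+5+6 = 15 ballots, Pham on 0. Chen wins 15–0.
Chen vs Blum: Chen, 9–6.
Pham vs Blum: Blum wins 14–1.
Aoki is beaten in every head-to-head and is the Condorcet loser.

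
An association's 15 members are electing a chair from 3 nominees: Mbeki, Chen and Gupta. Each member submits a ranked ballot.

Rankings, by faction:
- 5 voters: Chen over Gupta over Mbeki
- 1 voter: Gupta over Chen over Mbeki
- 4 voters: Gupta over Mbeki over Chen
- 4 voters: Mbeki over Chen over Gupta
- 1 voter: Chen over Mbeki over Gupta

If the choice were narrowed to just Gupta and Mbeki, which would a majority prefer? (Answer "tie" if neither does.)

Gupta

Ballots ranking Gupta above Mbeki: 5 + 1 + 4 = 10.
Ballots ranking Mbeki above Gupta: 15 − 10 = 5.
Gupta wins the head-to-head 10–5.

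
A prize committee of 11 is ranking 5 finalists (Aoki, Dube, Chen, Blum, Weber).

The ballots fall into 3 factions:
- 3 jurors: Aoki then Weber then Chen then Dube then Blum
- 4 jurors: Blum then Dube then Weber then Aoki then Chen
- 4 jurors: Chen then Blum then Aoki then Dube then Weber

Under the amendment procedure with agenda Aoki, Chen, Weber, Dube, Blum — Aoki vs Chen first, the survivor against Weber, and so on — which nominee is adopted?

Blum

Round 1: Aoki vs Chen — 7–4, Aoki advances.
Round 2: Aoki vs Weber — 7–4, Aoki advances.
Round 3: Aoki vs Dube — 7–4, Aoki advances.
Round 4: Aoki vs Blum — 3–8, Blum advances.
The agenda winner is Blum.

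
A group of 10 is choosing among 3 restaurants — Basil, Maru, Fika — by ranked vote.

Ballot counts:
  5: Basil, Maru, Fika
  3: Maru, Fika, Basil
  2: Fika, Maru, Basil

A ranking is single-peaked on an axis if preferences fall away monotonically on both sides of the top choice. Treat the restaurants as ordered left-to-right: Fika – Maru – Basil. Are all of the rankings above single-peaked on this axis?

yes

Axis positions: Fika=1, Maru=2, Basil=3.
Cluster 1 (peak Basil at position 3): ranking walks positions 3-2-1, expanding outward from the peak — single-peaked.
Cluster 2 (peak Maru at position 2): ranking walks positions 2-1-3, expanding outward from the peak — single-peaked.
Cluster 3 (peak Fika at position 1): ranking walks positions 1-2-3, expanding outward from the peak — single-peaked.
Every ranking is single-peaked on this axis.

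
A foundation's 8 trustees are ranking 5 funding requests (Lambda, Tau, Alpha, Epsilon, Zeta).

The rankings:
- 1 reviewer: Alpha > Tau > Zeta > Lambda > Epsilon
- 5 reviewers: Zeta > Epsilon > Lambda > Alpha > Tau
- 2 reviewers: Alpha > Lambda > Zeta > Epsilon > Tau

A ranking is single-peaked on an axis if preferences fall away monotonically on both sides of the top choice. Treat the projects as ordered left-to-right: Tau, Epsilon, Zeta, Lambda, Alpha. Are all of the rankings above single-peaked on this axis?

no

Axis positions: Tau=1, Epsilon=2, Zeta=3, Lambda=4, Alpha=5.
Ballot type 1: ranking walks positions 5-1-3-4-2; Tau is ranked above Lambda even though Lambda lies between Tau and the peak Alpha on the axis — preferences dip and rise again. Not single-peaked.
Ballot type 2 (peak Zeta at position 3): ranking walks positions 3-2-4-5-1, expanding outward from the peak — single-peaked.
Ballot type 3 (peak Alpha at position 5): ranking walks positions 5-4-3-2-1, expanding outward from the peak — single-peaked.
Ballot type 1 violates single-peakedness, so the profile is not single-peaked on this axis.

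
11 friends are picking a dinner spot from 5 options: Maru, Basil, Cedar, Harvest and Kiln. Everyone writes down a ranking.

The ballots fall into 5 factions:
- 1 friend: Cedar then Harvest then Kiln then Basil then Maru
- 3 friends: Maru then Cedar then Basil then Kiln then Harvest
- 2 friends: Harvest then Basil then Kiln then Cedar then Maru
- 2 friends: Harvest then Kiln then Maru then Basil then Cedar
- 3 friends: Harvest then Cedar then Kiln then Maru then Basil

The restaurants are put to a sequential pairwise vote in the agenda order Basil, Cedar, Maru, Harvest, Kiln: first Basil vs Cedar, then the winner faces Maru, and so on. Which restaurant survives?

Round 1: Basil vs Cedar — 4–7, Cedar advances.
Round 2: Cedar vs Maru — 6–5, Cedar advances.
Round 3: Cedar vs Harvest — 4–7, Harvest advances.
Round 4: Harvest vs Kiln — 8–3, Harvest advances.
The agenda winner is Harvest.

Harvest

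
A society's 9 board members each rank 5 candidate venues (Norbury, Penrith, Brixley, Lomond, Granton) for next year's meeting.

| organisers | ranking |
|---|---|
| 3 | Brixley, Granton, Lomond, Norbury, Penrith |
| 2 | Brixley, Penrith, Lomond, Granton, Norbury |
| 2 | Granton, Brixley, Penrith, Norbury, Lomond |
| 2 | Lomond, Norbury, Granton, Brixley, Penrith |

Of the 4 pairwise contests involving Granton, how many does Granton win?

Granton against each rival (9 organisers):
Granton vs Norbury: Granton preferred on 3+2+2 = 7 ballots; Granton wins 7–2.
Granton vs Penrith: Granton is ranked higher on 3+2+2 = 7 ballots, Penrith on 2. Granton wins 7–2.
Granton vs Brixley: 4 to 5, Brixley.
Granton vs Lomond: Granton is ranked higher on 3+2 = 5 ballots, Lomond on 4. Granton wins 5–4.
Granton beats Norbury, Penrith, Lomond; loses to Brixley — 3 pairwise wins.

3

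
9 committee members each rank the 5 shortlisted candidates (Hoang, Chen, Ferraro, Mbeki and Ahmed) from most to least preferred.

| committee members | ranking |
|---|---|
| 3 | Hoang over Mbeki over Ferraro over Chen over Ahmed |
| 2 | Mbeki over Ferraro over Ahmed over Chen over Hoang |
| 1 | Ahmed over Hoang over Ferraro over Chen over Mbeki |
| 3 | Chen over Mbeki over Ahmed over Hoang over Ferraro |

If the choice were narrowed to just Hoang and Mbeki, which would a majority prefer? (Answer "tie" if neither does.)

Mbeki

Ballots ranking Hoang above Mbeki: 3 + 1 = 4.
Ballots ranking Mbeki above Hoang: 9 − 4 = 5.
Mbeki wins the head-to-head 5–4.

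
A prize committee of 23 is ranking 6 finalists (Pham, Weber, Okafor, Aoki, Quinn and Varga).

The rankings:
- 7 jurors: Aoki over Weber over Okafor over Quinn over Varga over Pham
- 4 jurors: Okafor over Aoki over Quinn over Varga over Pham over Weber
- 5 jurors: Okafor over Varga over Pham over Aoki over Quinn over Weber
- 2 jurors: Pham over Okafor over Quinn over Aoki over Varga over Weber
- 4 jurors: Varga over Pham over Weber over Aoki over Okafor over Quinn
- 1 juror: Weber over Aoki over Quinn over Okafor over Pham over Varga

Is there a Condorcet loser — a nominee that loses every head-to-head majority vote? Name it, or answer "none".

Head-to-head results (23 jurors):
Pham vs Weber: Pham, 15–8.
Pham vs Okafor: Okafor, 17–6.
Pham vs Aoki: 11 to 12, Aoki.
Pham vs Quinn: Pham is ranked higher on 5+2+4 = 11 ballots, Quinn on 12. Quinn wins 12–11.
Pham vs Varga: Pham is ranked higher on 2+1 = 3 ballots, Varga on 20. Varga wins 20–3.
Weber vs Okafor: Weber, 12–11.
Weber vs Aoki: Weber is ranked higher on 4+1 = 5 ballots, Aoki on 18. Aoki wins 18–5.
Weber vs Quinn: Weber wins 12–11.
Weber vs Varga: Weber is ranked higher on 7+1 = 8 ballots, Varga on 15. Varga wins 15–8.
Okafor vs Aoki: Okafor preferred on 4+5+2 = 11 ballots; Aoki wins 12–11.
Okafor vs Quinn: Okafor preferred on 7+4+5+2+4 = 22 ballots; Okafor wins 22–1.
Okafor–Varga: Okafor 19–4.
Aoki vs Quinn: Aoki wins 21–2.
Aoki–Varga: Aoki 14–9.
Quinn–Varga: Quinn 14–9.
Every nominee wins at least one matchup (Pham beats Weber; Weber beats Okafor; Okafor beats Pham; Aoki beats Pham; Quinn beats Pham; Varga beats Pham), so there is no Condorcet loser.

none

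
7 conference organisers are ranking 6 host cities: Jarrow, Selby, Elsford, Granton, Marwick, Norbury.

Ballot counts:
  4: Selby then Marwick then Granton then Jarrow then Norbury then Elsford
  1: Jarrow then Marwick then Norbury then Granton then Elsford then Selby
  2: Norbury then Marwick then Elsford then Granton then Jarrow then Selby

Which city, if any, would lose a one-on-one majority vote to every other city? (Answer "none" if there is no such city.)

Elsford

Head-to-head results (7 organisers):
Jarrow vs Selby: Selby, 4–3.
Jarrow vs Elsford: Jarrow, 5–2.
Jarrow vs Granton: Jarrow is ranked higher on 1 ballot, Granton on 6. Granton wins 6–1.
Jarrow vs Marwick: Jarrow preferred on 1 ballot; Marwick wins 6–1.
Jarrow vs Norbury: 5 to 2, Jarrow.
Selby–Elsford: Selby 4–3.
Selby–Granton: Selby 4–3.
Selby vs Marwick: 4 for Selby, 3 for Marwick — Selby by 4–3.
Selby vs Norbury: 4 for Selby, 3 for Norbury — Selby by 4–3.
Elsford vs Granton: Granton, 5–2.
Elsford vs Marwick: Elsford is ranked higher on 0 ballots, Marwick on 7. Marwick wins 7–0.
Elsford vs Norbury: 0 for Elsford, 7 for Norbury — Norbury by 7–0.
Granton vs Marwick: Granton preferred on 0 ballots; Marwick wins 7–0.
Granton vs Norbury: Granton is ranked higher on 4 ballots, Norbury on 3. Granton wins 4–3.
Marwick vs Norbury: 5 to 2, Marwick.
Elsford loses to every other city — it is the Condorcet loser.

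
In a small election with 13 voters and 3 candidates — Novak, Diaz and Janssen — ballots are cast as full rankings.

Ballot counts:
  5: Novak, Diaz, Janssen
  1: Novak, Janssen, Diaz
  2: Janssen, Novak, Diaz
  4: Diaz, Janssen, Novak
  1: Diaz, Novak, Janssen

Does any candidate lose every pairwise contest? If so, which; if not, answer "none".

Janssen

Pairwise majorities:
Novak vs Diaz: 5+1+2 = 8 for Novak, 5 for Diaz — Novak by 8–5.
Novak vs Janssen: 5+1+1 = 7 for Novak, 6 for Janssen — Novak by 7–6.
Diaz vs Janssen: Diaz preferred on 5+4+1 = 10 ballots; Diaz wins 10–3.
Janssen is beaten in every head-to-head and is the Condorcet loser.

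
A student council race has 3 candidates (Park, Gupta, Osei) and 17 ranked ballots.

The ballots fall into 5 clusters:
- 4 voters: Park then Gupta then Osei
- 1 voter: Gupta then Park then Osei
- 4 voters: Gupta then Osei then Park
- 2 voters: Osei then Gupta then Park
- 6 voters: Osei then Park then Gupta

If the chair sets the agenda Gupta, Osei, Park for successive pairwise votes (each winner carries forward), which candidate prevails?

Park

Round 1: Gupta vs Osei — 9–8, Gupta advances.
Round 2: Gupta vs Park — 7–10, Park advances.
Park survives the agenda.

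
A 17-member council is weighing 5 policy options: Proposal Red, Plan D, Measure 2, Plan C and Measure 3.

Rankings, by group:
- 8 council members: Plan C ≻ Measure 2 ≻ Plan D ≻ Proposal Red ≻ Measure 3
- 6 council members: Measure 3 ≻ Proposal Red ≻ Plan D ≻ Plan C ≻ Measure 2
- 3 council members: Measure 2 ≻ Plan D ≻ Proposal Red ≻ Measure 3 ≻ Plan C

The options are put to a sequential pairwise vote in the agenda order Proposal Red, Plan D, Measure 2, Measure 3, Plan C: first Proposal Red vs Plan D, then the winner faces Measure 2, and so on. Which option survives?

Plan C

Round 1: Proposal Red vs Plan D — 6–11, Plan D advances.
Round 2: Plan D vs Measure 2 — 6–11, Measure 2 advances.
Round 3: Measure 2 vs Measure 3 — 11–6, Measure 2 advances.
Round 4: Measure 2 vs Plan C — 3–14, Plan C advances.
The agenda winner is Plan C.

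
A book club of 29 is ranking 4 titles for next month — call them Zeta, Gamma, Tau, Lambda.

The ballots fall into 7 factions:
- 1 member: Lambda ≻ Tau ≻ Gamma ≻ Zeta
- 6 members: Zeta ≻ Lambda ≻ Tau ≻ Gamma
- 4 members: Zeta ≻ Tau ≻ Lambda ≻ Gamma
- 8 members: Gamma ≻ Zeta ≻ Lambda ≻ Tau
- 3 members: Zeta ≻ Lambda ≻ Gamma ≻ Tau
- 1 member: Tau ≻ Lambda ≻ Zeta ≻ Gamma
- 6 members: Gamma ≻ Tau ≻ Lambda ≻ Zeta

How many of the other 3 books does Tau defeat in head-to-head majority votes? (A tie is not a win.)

0

Tau against each rival (29 members):
Tau vs Zeta: Zeta, 21–8.
Tau vs Gamma: Gamma wins 17–12.
Tau vs Lambda: Lambda wins 18–11.
Tau beats no one; loses to Zeta, Gamma, Lambda — 0 pairwise wins.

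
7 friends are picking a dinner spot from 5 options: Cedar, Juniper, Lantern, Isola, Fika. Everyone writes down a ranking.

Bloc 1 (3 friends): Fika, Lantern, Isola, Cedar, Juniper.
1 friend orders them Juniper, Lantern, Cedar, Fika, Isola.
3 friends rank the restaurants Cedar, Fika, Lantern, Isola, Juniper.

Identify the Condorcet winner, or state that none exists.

none

Pairwise majorities:
Cedar vs Juniper: Cedar, 6–1.
Cedar vs Lantern: Lantern wins 4–3.
Cedar vs Isola: Cedar wins 4–3.
Cedar–Fika: Cedar 4–3.
Juniper vs Lantern: Lantern, 6–1.
Juniper vs Isola: Isola wins 6–1.
Juniper vs Fika: Fika, 6–1.
Lantern vs Isola: Lantern, 7–0.
Lantern vs Fika: Fika wins 6–1.
Isola vs Fika: Fika wins 7–0.
Each restaurant drops at least one matchup (Cedar loses to Lantern; Juniper loses to Cedar; Lantern loses to Fika; Isola loses to Cedar; Fika loses to Cedar); the cycle Cedar > Fika > Lantern > Cedar rules out a Condorcet winner.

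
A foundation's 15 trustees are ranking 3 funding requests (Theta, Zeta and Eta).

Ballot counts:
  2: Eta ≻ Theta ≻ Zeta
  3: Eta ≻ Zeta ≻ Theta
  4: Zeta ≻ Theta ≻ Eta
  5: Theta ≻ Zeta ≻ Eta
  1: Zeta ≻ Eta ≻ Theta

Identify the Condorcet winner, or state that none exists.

Zeta

Head-to-head results (15 reviewers):
Theta vs Zeta: Zeta, 8–7.
Theta vs Eta: Theta wins 9–6.
Zeta vs Eta: Zeta is ranked higher on 4+5+1 = 10 ballots, Eta on 5. Zeta wins 10–5.
Zeta wins every pairwise contest, so Zeta is the Condorcet winner.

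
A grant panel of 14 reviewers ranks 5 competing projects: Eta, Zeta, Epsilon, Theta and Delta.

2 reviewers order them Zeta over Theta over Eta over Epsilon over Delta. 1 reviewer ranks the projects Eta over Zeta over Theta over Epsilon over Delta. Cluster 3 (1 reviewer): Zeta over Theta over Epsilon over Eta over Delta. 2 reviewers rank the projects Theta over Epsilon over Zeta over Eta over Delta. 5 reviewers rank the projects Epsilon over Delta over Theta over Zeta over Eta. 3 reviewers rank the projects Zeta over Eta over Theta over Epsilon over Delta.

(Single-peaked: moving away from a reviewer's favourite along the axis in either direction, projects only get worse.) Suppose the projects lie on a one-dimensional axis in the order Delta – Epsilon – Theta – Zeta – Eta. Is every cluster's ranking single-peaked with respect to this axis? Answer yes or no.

Axis positions: Delta=1, Epsilon=2, Theta=3, Zeta=4, Eta=5.
Cluster 1 (peak Zeta at position 4): ranking walks positions 4-3-5-2-1, expanding outward from the peak — single-peaked.
Cluster 2 (peak Eta at position 5): ranking walks positions 5-4-3-2-1, expanding outward from the peak — single-peaked.
Cluster 3 (peak Zeta at position 4): ranking walks positions 4-3-2-5-1, expanding outward from the peak — single-peaked.
Cluster 4 (peak Theta at position 3): ranking walks positions 3-2-4-5-1, expanding outward from the peak — single-peaked.
Cluster 5 (peak Epsilon at position 2): ranking walks positions 2-1-3-4-5, expanding outward from the peak — single-peaked.
Cluster 6 (peak Zeta at position 4): ranking walks positions 4-5-3-2-1, expanding outward from the peak — single-peaked.
Every ranking is single-peaked on this axis.

yes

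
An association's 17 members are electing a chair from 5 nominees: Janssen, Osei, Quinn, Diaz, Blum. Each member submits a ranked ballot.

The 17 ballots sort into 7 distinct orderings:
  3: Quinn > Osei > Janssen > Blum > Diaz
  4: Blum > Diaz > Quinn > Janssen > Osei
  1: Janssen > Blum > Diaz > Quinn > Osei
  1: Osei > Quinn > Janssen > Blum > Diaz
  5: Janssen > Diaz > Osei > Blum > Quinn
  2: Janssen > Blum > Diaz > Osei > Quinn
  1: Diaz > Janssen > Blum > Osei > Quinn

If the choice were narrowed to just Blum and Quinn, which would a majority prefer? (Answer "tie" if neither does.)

Blum

Ballots ranking Blum above Quinn: 4 + 1 + 5 + 2 + 1 = 13.
Ballots ranking Quinn above Blum: 17 − 13 = 4.
Blum wins the head-to-head 13–4.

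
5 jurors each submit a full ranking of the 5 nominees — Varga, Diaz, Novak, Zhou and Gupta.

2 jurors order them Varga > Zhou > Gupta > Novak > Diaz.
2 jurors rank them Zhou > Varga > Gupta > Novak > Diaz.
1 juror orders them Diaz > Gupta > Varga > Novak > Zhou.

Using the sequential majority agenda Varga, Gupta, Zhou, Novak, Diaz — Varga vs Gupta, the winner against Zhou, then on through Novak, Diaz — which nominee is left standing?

Varga

Round 1: Varga vs Gupta — 4–1, Varga advances.
Round 2: Varga vs Zhou — 3–2, Varga advances.
Round 3: Varga vs Novak — 5–0, Varga advances.
Round 4: Varga vs Diaz — 4–1, Varga advances.
Varga survives the agenda.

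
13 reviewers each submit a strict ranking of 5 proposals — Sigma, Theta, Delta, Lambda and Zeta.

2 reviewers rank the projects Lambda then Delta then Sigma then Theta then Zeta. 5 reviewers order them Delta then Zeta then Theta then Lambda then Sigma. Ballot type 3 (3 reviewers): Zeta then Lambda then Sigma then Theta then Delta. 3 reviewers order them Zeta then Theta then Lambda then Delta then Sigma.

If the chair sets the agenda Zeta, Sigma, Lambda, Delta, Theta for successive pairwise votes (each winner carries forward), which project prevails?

Delta

Round 1: Zeta vs Sigma — 11–2, Zeta advances.
Round 2: Zeta vs Lambda — 11–2, Zeta advances.
Round 3: Zeta vs Delta — 6–7, Delta advances.
Round 4: Delta vs Theta — 7–6, Delta advances.
Delta survives the agenda.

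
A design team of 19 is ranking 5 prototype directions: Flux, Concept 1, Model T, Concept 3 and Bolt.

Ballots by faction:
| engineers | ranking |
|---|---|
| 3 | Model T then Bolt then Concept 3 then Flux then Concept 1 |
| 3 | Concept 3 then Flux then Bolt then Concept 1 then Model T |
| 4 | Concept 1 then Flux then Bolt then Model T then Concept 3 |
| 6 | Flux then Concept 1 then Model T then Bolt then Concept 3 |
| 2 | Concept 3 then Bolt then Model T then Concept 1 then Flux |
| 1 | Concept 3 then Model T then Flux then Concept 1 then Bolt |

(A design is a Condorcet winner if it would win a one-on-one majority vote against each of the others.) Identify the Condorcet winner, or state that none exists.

Head-to-head results (19 engineers):
Flux vs Concept 1: Flux preferred on 3+3+6+1 = 13 ballots; Flux wins 13–6.
Flux–Model T: Flux 13–6.
Flux vs Concept 3: Flux, 10–9.
Flux vs Bolt: Flux is ranked higher on 3+4+6+1 = 14 ballots, Bolt on 5. Flux wins 14–5.
Concept 1–Model T: Concept 1 13–6.
Concept 1 vs Concept 3: 10 to 9, Concept 1.
Concept 1 vs Bolt: Concept 1 preferred on 4+6+1 = 11 ballots; Concept 1 wins 11–8.
Model T vs Concept 3: Model T preferred on 3+4+6 = 13 ballots; Model T wins 13–6.
Model T–Bolt: Model T 10–9.
Concept 3 vs Bolt: Bolt wins 13–6.
Flux wins every pairwise contest, so Flux is the Condorcet winner.

Flux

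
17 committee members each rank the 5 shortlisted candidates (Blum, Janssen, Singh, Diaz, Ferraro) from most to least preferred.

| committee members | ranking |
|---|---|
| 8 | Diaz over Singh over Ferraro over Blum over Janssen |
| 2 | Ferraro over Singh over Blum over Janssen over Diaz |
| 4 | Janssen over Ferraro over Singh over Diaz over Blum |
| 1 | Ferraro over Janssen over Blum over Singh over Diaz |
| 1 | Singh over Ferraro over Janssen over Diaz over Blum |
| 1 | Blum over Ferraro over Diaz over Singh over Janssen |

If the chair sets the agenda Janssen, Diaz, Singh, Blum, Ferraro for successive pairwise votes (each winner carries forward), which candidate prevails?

Ferraro

Round 1: Janssen vs Diaz — 8–9, Diaz advances.
Round 2: Diaz vs Singh — 9–8, Diaz advances.
Round 3: Diaz vs Blum — 13–4, Diaz advances.
Round 4: Diaz vs Ferraro — 8–9, Ferraro advances.
Ferraro survives the agenda.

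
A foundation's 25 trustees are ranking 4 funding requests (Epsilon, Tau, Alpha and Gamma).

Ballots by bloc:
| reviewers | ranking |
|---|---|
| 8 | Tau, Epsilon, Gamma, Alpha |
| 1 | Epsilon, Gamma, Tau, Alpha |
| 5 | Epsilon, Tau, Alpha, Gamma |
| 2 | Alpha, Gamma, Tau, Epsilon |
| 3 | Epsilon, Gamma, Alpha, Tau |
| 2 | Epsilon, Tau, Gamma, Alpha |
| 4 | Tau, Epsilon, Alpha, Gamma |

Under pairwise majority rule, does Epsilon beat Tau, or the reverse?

Ballots ranking Epsilon above Tau: 1 + 5 + 3 + 2 = 11.
Ballots ranking Tau above Epsilon: 25 − 11 = 14.
Tau wins the head-to-head 14–11.

Tau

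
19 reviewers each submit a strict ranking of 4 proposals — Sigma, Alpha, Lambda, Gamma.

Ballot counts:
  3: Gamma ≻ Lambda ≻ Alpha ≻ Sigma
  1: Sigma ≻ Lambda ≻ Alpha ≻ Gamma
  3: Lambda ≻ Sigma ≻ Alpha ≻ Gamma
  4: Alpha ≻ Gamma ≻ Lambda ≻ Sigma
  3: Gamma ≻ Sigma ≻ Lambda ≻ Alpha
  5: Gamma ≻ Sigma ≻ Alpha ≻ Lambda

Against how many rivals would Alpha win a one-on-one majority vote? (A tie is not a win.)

Alpha against each rival (19 reviewers):
Alpha vs Sigma: Alpha preferred on 3+4 = 7 ballots; Sigma wins 12–7.
Alpha vs Lambda: 9 to 10, Lambda.
Alpha vs Gamma: Alpha is ranked higher on 1+3+4 = 8 ballots, Gamma on 11. Gamma wins 11–8.
Alpha beats no one; loses to Sigma, Lambda, Gamma — 0 pairwise wins.

0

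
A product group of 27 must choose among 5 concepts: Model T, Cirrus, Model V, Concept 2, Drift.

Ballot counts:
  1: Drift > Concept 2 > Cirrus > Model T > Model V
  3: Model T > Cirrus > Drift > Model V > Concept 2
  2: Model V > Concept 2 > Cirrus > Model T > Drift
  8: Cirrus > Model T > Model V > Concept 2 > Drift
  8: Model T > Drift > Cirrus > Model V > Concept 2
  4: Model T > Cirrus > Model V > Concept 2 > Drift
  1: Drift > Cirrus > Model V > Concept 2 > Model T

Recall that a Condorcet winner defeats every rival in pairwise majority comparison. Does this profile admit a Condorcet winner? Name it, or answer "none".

Check each pair by majority over 27 ballots:
Model T–Cirrus: Model T 15–12.
Model T vs Model V: Model T, 24–3.
Model T–Concept 2: Model T 23–4.
Model T–Drift: Model T 25–2.
Cirrus vs Model V: Cirrus wins 25–2.
Cirrus vs Concept 2: Cirrus, 24–3.
Cirrus–Drift: Cirrus 17–10.
Model V vs Concept 2: Model V wins 26–1.
Model V vs Drift: Model V wins 14–13.
Concept 2 vs Drift: Concept 2, 14–13.
Only Model T has no losses; Model T is the Condorcet winner.

Model T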